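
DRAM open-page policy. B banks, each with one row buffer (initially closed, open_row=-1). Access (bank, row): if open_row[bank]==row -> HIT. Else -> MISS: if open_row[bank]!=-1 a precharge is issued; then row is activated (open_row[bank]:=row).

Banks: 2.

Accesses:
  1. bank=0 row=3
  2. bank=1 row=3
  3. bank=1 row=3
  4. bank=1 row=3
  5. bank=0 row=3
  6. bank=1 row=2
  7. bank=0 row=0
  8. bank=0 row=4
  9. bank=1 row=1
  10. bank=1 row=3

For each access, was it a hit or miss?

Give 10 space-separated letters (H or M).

Acc 1: bank0 row3 -> MISS (open row3); precharges=0
Acc 2: bank1 row3 -> MISS (open row3); precharges=0
Acc 3: bank1 row3 -> HIT
Acc 4: bank1 row3 -> HIT
Acc 5: bank0 row3 -> HIT
Acc 6: bank1 row2 -> MISS (open row2); precharges=1
Acc 7: bank0 row0 -> MISS (open row0); precharges=2
Acc 8: bank0 row4 -> MISS (open row4); precharges=3
Acc 9: bank1 row1 -> MISS (open row1); precharges=4
Acc 10: bank1 row3 -> MISS (open row3); precharges=5

Answer: M M H H H M M M M M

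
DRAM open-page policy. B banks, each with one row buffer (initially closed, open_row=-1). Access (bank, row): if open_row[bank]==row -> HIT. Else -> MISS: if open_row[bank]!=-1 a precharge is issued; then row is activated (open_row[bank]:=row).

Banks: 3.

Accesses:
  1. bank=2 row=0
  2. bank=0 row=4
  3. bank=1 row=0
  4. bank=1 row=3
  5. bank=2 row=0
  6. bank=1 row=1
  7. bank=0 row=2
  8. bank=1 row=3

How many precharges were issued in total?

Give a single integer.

Acc 1: bank2 row0 -> MISS (open row0); precharges=0
Acc 2: bank0 row4 -> MISS (open row4); precharges=0
Acc 3: bank1 row0 -> MISS (open row0); precharges=0
Acc 4: bank1 row3 -> MISS (open row3); precharges=1
Acc 5: bank2 row0 -> HIT
Acc 6: bank1 row1 -> MISS (open row1); precharges=2
Acc 7: bank0 row2 -> MISS (open row2); precharges=3
Acc 8: bank1 row3 -> MISS (open row3); precharges=4

Answer: 4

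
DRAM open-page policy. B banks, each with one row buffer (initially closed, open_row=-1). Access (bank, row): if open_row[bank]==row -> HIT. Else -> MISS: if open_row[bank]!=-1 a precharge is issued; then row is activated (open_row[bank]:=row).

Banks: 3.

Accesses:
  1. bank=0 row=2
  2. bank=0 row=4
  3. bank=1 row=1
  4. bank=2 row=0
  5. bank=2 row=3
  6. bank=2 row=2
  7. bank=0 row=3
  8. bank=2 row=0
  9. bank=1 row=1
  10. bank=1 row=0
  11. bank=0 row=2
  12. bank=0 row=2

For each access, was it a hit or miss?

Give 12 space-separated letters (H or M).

Acc 1: bank0 row2 -> MISS (open row2); precharges=0
Acc 2: bank0 row4 -> MISS (open row4); precharges=1
Acc 3: bank1 row1 -> MISS (open row1); precharges=1
Acc 4: bank2 row0 -> MISS (open row0); precharges=1
Acc 5: bank2 row3 -> MISS (open row3); precharges=2
Acc 6: bank2 row2 -> MISS (open row2); precharges=3
Acc 7: bank0 row3 -> MISS (open row3); precharges=4
Acc 8: bank2 row0 -> MISS (open row0); precharges=5
Acc 9: bank1 row1 -> HIT
Acc 10: bank1 row0 -> MISS (open row0); precharges=6
Acc 11: bank0 row2 -> MISS (open row2); precharges=7
Acc 12: bank0 row2 -> HIT

Answer: M M M M M M M M H M M H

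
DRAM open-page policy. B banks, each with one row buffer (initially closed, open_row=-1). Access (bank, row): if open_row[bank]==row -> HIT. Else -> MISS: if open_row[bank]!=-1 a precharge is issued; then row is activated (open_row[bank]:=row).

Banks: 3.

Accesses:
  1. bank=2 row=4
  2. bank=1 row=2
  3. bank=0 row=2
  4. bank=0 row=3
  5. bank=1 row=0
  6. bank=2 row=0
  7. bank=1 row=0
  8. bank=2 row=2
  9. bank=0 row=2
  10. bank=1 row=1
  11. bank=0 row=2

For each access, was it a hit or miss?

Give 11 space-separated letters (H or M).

Acc 1: bank2 row4 -> MISS (open row4); precharges=0
Acc 2: bank1 row2 -> MISS (open row2); precharges=0
Acc 3: bank0 row2 -> MISS (open row2); precharges=0
Acc 4: bank0 row3 -> MISS (open row3); precharges=1
Acc 5: bank1 row0 -> MISS (open row0); precharges=2
Acc 6: bank2 row0 -> MISS (open row0); precharges=3
Acc 7: bank1 row0 -> HIT
Acc 8: bank2 row2 -> MISS (open row2); precharges=4
Acc 9: bank0 row2 -> MISS (open row2); precharges=5
Acc 10: bank1 row1 -> MISS (open row1); precharges=6
Acc 11: bank0 row2 -> HIT

Answer: M M M M M M H M M M H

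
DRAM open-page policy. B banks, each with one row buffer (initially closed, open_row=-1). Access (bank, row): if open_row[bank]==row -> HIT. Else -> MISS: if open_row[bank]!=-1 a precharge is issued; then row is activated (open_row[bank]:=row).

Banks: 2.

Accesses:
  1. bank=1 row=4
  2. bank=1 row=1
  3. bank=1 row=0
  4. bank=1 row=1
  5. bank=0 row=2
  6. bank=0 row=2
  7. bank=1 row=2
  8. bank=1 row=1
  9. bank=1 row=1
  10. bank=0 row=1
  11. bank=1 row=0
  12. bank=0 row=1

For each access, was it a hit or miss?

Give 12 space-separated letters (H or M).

Answer: M M M M M H M M H M M H

Derivation:
Acc 1: bank1 row4 -> MISS (open row4); precharges=0
Acc 2: bank1 row1 -> MISS (open row1); precharges=1
Acc 3: bank1 row0 -> MISS (open row0); precharges=2
Acc 4: bank1 row1 -> MISS (open row1); precharges=3
Acc 5: bank0 row2 -> MISS (open row2); precharges=3
Acc 6: bank0 row2 -> HIT
Acc 7: bank1 row2 -> MISS (open row2); precharges=4
Acc 8: bank1 row1 -> MISS (open row1); precharges=5
Acc 9: bank1 row1 -> HIT
Acc 10: bank0 row1 -> MISS (open row1); precharges=6
Acc 11: bank1 row0 -> MISS (open row0); precharges=7
Acc 12: bank0 row1 -> HIT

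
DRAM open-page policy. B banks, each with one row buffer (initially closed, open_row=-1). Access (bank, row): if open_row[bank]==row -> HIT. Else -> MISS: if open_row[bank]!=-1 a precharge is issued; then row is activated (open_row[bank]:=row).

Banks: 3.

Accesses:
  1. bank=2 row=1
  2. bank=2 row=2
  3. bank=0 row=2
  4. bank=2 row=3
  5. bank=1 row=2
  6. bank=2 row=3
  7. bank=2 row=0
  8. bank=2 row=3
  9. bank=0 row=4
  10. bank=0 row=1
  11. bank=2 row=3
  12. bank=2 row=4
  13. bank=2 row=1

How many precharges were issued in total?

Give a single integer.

Answer: 8

Derivation:
Acc 1: bank2 row1 -> MISS (open row1); precharges=0
Acc 2: bank2 row2 -> MISS (open row2); precharges=1
Acc 3: bank0 row2 -> MISS (open row2); precharges=1
Acc 4: bank2 row3 -> MISS (open row3); precharges=2
Acc 5: bank1 row2 -> MISS (open row2); precharges=2
Acc 6: bank2 row3 -> HIT
Acc 7: bank2 row0 -> MISS (open row0); precharges=3
Acc 8: bank2 row3 -> MISS (open row3); precharges=4
Acc 9: bank0 row4 -> MISS (open row4); precharges=5
Acc 10: bank0 row1 -> MISS (open row1); precharges=6
Acc 11: bank2 row3 -> HIT
Acc 12: bank2 row4 -> MISS (open row4); precharges=7
Acc 13: bank2 row1 -> MISS (open row1); precharges=8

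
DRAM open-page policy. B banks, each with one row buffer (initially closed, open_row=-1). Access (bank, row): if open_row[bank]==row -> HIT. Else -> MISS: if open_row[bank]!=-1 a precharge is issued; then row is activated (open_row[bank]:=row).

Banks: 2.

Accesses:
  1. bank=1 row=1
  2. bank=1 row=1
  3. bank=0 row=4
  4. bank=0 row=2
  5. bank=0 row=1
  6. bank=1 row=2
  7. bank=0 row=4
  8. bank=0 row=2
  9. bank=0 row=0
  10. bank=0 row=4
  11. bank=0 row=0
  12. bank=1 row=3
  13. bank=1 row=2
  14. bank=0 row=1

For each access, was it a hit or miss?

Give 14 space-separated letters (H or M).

Answer: M H M M M M M M M M M M M M

Derivation:
Acc 1: bank1 row1 -> MISS (open row1); precharges=0
Acc 2: bank1 row1 -> HIT
Acc 3: bank0 row4 -> MISS (open row4); precharges=0
Acc 4: bank0 row2 -> MISS (open row2); precharges=1
Acc 5: bank0 row1 -> MISS (open row1); precharges=2
Acc 6: bank1 row2 -> MISS (open row2); precharges=3
Acc 7: bank0 row4 -> MISS (open row4); precharges=4
Acc 8: bank0 row2 -> MISS (open row2); precharges=5
Acc 9: bank0 row0 -> MISS (open row0); precharges=6
Acc 10: bank0 row4 -> MISS (open row4); precharges=7
Acc 11: bank0 row0 -> MISS (open row0); precharges=8
Acc 12: bank1 row3 -> MISS (open row3); precharges=9
Acc 13: bank1 row2 -> MISS (open row2); precharges=10
Acc 14: bank0 row1 -> MISS (open row1); precharges=11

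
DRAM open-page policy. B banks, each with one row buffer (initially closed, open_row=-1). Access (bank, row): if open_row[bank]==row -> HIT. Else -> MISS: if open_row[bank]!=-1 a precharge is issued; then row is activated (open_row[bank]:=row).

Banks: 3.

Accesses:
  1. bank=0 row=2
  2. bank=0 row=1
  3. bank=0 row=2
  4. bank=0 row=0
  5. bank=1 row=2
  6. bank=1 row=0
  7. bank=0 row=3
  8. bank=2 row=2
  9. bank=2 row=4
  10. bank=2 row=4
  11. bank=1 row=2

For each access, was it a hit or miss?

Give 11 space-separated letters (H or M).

Answer: M M M M M M M M M H M

Derivation:
Acc 1: bank0 row2 -> MISS (open row2); precharges=0
Acc 2: bank0 row1 -> MISS (open row1); precharges=1
Acc 3: bank0 row2 -> MISS (open row2); precharges=2
Acc 4: bank0 row0 -> MISS (open row0); precharges=3
Acc 5: bank1 row2 -> MISS (open row2); precharges=3
Acc 6: bank1 row0 -> MISS (open row0); precharges=4
Acc 7: bank0 row3 -> MISS (open row3); precharges=5
Acc 8: bank2 row2 -> MISS (open row2); precharges=5
Acc 9: bank2 row4 -> MISS (open row4); precharges=6
Acc 10: bank2 row4 -> HIT
Acc 11: bank1 row2 -> MISS (open row2); precharges=7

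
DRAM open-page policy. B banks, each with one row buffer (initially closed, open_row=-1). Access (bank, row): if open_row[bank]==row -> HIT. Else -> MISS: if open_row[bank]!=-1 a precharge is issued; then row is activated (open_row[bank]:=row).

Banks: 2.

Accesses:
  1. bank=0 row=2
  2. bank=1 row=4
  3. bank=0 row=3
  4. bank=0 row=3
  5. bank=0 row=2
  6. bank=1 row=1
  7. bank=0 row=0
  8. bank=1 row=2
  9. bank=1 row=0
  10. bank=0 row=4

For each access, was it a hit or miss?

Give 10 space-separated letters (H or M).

Acc 1: bank0 row2 -> MISS (open row2); precharges=0
Acc 2: bank1 row4 -> MISS (open row4); precharges=0
Acc 3: bank0 row3 -> MISS (open row3); precharges=1
Acc 4: bank0 row3 -> HIT
Acc 5: bank0 row2 -> MISS (open row2); precharges=2
Acc 6: bank1 row1 -> MISS (open row1); precharges=3
Acc 7: bank0 row0 -> MISS (open row0); precharges=4
Acc 8: bank1 row2 -> MISS (open row2); precharges=5
Acc 9: bank1 row0 -> MISS (open row0); precharges=6
Acc 10: bank0 row4 -> MISS (open row4); precharges=7

Answer: M M M H M M M M M M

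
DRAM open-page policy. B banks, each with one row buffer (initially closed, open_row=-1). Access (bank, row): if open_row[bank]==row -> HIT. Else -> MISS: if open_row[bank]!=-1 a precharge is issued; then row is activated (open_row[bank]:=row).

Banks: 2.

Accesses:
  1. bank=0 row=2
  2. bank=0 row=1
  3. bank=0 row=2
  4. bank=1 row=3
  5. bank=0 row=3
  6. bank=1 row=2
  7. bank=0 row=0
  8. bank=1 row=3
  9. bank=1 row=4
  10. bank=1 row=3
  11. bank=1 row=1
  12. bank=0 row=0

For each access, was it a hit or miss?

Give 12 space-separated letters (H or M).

Acc 1: bank0 row2 -> MISS (open row2); precharges=0
Acc 2: bank0 row1 -> MISS (open row1); precharges=1
Acc 3: bank0 row2 -> MISS (open row2); precharges=2
Acc 4: bank1 row3 -> MISS (open row3); precharges=2
Acc 5: bank0 row3 -> MISS (open row3); precharges=3
Acc 6: bank1 row2 -> MISS (open row2); precharges=4
Acc 7: bank0 row0 -> MISS (open row0); precharges=5
Acc 8: bank1 row3 -> MISS (open row3); precharges=6
Acc 9: bank1 row4 -> MISS (open row4); precharges=7
Acc 10: bank1 row3 -> MISS (open row3); precharges=8
Acc 11: bank1 row1 -> MISS (open row1); precharges=9
Acc 12: bank0 row0 -> HIT

Answer: M M M M M M M M M M M H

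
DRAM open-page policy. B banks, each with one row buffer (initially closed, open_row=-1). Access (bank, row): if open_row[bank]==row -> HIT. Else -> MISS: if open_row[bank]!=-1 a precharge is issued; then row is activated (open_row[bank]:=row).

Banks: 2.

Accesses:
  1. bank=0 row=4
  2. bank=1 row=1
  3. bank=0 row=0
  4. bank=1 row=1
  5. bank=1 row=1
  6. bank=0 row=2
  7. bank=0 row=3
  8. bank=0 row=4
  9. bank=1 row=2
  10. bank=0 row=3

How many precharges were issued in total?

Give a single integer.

Acc 1: bank0 row4 -> MISS (open row4); precharges=0
Acc 2: bank1 row1 -> MISS (open row1); precharges=0
Acc 3: bank0 row0 -> MISS (open row0); precharges=1
Acc 4: bank1 row1 -> HIT
Acc 5: bank1 row1 -> HIT
Acc 6: bank0 row2 -> MISS (open row2); precharges=2
Acc 7: bank0 row3 -> MISS (open row3); precharges=3
Acc 8: bank0 row4 -> MISS (open row4); precharges=4
Acc 9: bank1 row2 -> MISS (open row2); precharges=5
Acc 10: bank0 row3 -> MISS (open row3); precharges=6

Answer: 6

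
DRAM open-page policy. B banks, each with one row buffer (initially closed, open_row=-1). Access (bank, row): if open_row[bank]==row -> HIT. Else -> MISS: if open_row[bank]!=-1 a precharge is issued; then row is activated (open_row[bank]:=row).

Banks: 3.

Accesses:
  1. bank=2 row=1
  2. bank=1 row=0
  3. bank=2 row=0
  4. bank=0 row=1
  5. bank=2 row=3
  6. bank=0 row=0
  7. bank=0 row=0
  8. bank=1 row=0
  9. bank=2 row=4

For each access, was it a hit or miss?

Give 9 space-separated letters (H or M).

Answer: M M M M M M H H M

Derivation:
Acc 1: bank2 row1 -> MISS (open row1); precharges=0
Acc 2: bank1 row0 -> MISS (open row0); precharges=0
Acc 3: bank2 row0 -> MISS (open row0); precharges=1
Acc 4: bank0 row1 -> MISS (open row1); precharges=1
Acc 5: bank2 row3 -> MISS (open row3); precharges=2
Acc 6: bank0 row0 -> MISS (open row0); precharges=3
Acc 7: bank0 row0 -> HIT
Acc 8: bank1 row0 -> HIT
Acc 9: bank2 row4 -> MISS (open row4); precharges=4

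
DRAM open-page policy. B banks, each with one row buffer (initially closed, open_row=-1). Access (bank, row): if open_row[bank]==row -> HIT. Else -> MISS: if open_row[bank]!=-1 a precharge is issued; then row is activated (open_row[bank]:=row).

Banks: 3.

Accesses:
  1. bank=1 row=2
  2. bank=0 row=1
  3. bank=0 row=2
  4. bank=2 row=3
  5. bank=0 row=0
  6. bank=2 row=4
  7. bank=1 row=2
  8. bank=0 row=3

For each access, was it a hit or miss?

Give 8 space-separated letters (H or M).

Acc 1: bank1 row2 -> MISS (open row2); precharges=0
Acc 2: bank0 row1 -> MISS (open row1); precharges=0
Acc 3: bank0 row2 -> MISS (open row2); precharges=1
Acc 4: bank2 row3 -> MISS (open row3); precharges=1
Acc 5: bank0 row0 -> MISS (open row0); precharges=2
Acc 6: bank2 row4 -> MISS (open row4); precharges=3
Acc 7: bank1 row2 -> HIT
Acc 8: bank0 row3 -> MISS (open row3); precharges=4

Answer: M M M M M M H M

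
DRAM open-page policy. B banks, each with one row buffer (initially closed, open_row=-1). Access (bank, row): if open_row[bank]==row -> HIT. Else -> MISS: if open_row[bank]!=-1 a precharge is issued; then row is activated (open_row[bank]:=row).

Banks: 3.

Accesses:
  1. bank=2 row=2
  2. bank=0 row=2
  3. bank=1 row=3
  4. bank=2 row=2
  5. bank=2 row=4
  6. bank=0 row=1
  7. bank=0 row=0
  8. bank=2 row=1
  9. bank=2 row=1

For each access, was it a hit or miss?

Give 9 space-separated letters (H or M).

Answer: M M M H M M M M H

Derivation:
Acc 1: bank2 row2 -> MISS (open row2); precharges=0
Acc 2: bank0 row2 -> MISS (open row2); precharges=0
Acc 3: bank1 row3 -> MISS (open row3); precharges=0
Acc 4: bank2 row2 -> HIT
Acc 5: bank2 row4 -> MISS (open row4); precharges=1
Acc 6: bank0 row1 -> MISS (open row1); precharges=2
Acc 7: bank0 row0 -> MISS (open row0); precharges=3
Acc 8: bank2 row1 -> MISS (open row1); precharges=4
Acc 9: bank2 row1 -> HIT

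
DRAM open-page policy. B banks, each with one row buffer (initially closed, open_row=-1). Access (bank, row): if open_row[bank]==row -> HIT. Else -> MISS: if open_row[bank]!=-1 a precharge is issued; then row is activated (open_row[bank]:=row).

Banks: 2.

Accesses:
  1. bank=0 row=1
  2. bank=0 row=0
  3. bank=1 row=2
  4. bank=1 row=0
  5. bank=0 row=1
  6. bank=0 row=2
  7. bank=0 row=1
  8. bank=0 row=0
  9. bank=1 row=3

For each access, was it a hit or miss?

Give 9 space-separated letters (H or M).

Answer: M M M M M M M M M

Derivation:
Acc 1: bank0 row1 -> MISS (open row1); precharges=0
Acc 2: bank0 row0 -> MISS (open row0); precharges=1
Acc 3: bank1 row2 -> MISS (open row2); precharges=1
Acc 4: bank1 row0 -> MISS (open row0); precharges=2
Acc 5: bank0 row1 -> MISS (open row1); precharges=3
Acc 6: bank0 row2 -> MISS (open row2); precharges=4
Acc 7: bank0 row1 -> MISS (open row1); precharges=5
Acc 8: bank0 row0 -> MISS (open row0); precharges=6
Acc 9: bank1 row3 -> MISS (open row3); precharges=7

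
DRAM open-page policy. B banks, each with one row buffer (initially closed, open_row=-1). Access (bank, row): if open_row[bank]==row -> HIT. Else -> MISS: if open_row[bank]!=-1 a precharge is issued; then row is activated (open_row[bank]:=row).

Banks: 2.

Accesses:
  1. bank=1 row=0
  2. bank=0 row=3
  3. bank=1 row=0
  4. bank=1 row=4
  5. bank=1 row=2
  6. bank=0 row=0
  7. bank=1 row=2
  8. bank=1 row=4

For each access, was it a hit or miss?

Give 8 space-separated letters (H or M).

Answer: M M H M M M H M

Derivation:
Acc 1: bank1 row0 -> MISS (open row0); precharges=0
Acc 2: bank0 row3 -> MISS (open row3); precharges=0
Acc 3: bank1 row0 -> HIT
Acc 4: bank1 row4 -> MISS (open row4); precharges=1
Acc 5: bank1 row2 -> MISS (open row2); precharges=2
Acc 6: bank0 row0 -> MISS (open row0); precharges=3
Acc 7: bank1 row2 -> HIT
Acc 8: bank1 row4 -> MISS (open row4); precharges=4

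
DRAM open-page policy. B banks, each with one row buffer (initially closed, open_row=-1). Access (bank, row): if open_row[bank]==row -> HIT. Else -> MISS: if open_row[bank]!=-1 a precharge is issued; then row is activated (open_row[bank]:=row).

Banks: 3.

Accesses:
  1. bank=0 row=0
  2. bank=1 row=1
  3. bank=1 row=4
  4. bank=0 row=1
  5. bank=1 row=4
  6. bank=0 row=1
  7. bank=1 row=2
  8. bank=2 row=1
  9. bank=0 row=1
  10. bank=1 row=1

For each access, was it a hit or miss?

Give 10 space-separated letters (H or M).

Acc 1: bank0 row0 -> MISS (open row0); precharges=0
Acc 2: bank1 row1 -> MISS (open row1); precharges=0
Acc 3: bank1 row4 -> MISS (open row4); precharges=1
Acc 4: bank0 row1 -> MISS (open row1); precharges=2
Acc 5: bank1 row4 -> HIT
Acc 6: bank0 row1 -> HIT
Acc 7: bank1 row2 -> MISS (open row2); precharges=3
Acc 8: bank2 row1 -> MISS (open row1); precharges=3
Acc 9: bank0 row1 -> HIT
Acc 10: bank1 row1 -> MISS (open row1); precharges=4

Answer: M M M M H H M M H M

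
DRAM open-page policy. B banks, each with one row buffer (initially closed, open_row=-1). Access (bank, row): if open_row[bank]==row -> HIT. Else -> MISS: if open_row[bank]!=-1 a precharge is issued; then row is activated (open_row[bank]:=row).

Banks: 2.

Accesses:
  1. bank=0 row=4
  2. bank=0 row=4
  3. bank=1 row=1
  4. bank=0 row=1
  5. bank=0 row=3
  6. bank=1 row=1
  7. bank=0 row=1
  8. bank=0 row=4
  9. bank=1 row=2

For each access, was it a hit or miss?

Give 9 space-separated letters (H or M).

Acc 1: bank0 row4 -> MISS (open row4); precharges=0
Acc 2: bank0 row4 -> HIT
Acc 3: bank1 row1 -> MISS (open row1); precharges=0
Acc 4: bank0 row1 -> MISS (open row1); precharges=1
Acc 5: bank0 row3 -> MISS (open row3); precharges=2
Acc 6: bank1 row1 -> HIT
Acc 7: bank0 row1 -> MISS (open row1); precharges=3
Acc 8: bank0 row4 -> MISS (open row4); precharges=4
Acc 9: bank1 row2 -> MISS (open row2); precharges=5

Answer: M H M M M H M M M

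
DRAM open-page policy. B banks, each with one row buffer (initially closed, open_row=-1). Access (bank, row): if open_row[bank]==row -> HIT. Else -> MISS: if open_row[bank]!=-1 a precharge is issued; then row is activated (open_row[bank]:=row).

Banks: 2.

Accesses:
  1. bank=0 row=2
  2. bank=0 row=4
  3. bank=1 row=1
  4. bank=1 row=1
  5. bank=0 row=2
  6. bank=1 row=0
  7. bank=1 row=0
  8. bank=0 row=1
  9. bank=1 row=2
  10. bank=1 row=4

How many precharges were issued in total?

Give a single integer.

Answer: 6

Derivation:
Acc 1: bank0 row2 -> MISS (open row2); precharges=0
Acc 2: bank0 row4 -> MISS (open row4); precharges=1
Acc 3: bank1 row1 -> MISS (open row1); precharges=1
Acc 4: bank1 row1 -> HIT
Acc 5: bank0 row2 -> MISS (open row2); precharges=2
Acc 6: bank1 row0 -> MISS (open row0); precharges=3
Acc 7: bank1 row0 -> HIT
Acc 8: bank0 row1 -> MISS (open row1); precharges=4
Acc 9: bank1 row2 -> MISS (open row2); precharges=5
Acc 10: bank1 row4 -> MISS (open row4); precharges=6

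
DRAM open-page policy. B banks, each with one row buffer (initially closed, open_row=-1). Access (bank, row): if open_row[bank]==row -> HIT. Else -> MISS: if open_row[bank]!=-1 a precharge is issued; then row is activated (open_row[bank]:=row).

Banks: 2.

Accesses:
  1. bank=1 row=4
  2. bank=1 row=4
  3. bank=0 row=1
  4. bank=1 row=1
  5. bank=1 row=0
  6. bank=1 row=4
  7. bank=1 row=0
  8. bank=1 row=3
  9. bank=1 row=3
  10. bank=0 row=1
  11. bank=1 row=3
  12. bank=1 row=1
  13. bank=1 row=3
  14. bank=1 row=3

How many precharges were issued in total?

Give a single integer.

Answer: 7

Derivation:
Acc 1: bank1 row4 -> MISS (open row4); precharges=0
Acc 2: bank1 row4 -> HIT
Acc 3: bank0 row1 -> MISS (open row1); precharges=0
Acc 4: bank1 row1 -> MISS (open row1); precharges=1
Acc 5: bank1 row0 -> MISS (open row0); precharges=2
Acc 6: bank1 row4 -> MISS (open row4); precharges=3
Acc 7: bank1 row0 -> MISS (open row0); precharges=4
Acc 8: bank1 row3 -> MISS (open row3); precharges=5
Acc 9: bank1 row3 -> HIT
Acc 10: bank0 row1 -> HIT
Acc 11: bank1 row3 -> HIT
Acc 12: bank1 row1 -> MISS (open row1); precharges=6
Acc 13: bank1 row3 -> MISS (open row3); precharges=7
Acc 14: bank1 row3 -> HIT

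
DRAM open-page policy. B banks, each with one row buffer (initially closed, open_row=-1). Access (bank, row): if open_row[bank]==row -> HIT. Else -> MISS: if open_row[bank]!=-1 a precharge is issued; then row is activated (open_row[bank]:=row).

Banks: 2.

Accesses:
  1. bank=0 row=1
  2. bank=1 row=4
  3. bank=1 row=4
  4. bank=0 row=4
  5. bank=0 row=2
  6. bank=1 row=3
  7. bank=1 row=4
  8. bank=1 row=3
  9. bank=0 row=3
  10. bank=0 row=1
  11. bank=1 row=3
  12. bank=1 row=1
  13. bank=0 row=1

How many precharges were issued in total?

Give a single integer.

Acc 1: bank0 row1 -> MISS (open row1); precharges=0
Acc 2: bank1 row4 -> MISS (open row4); precharges=0
Acc 3: bank1 row4 -> HIT
Acc 4: bank0 row4 -> MISS (open row4); precharges=1
Acc 5: bank0 row2 -> MISS (open row2); precharges=2
Acc 6: bank1 row3 -> MISS (open row3); precharges=3
Acc 7: bank1 row4 -> MISS (open row4); precharges=4
Acc 8: bank1 row3 -> MISS (open row3); precharges=5
Acc 9: bank0 row3 -> MISS (open row3); precharges=6
Acc 10: bank0 row1 -> MISS (open row1); precharges=7
Acc 11: bank1 row3 -> HIT
Acc 12: bank1 row1 -> MISS (open row1); precharges=8
Acc 13: bank0 row1 -> HIT

Answer: 8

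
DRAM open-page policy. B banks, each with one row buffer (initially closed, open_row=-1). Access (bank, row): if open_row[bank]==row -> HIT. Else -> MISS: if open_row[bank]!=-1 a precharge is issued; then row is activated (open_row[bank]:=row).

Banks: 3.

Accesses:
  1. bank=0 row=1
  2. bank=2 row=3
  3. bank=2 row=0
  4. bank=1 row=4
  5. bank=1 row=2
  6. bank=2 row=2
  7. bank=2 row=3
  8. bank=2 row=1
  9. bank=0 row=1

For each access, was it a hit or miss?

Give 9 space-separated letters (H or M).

Answer: M M M M M M M M H

Derivation:
Acc 1: bank0 row1 -> MISS (open row1); precharges=0
Acc 2: bank2 row3 -> MISS (open row3); precharges=0
Acc 3: bank2 row0 -> MISS (open row0); precharges=1
Acc 4: bank1 row4 -> MISS (open row4); precharges=1
Acc 5: bank1 row2 -> MISS (open row2); precharges=2
Acc 6: bank2 row2 -> MISS (open row2); precharges=3
Acc 7: bank2 row3 -> MISS (open row3); precharges=4
Acc 8: bank2 row1 -> MISS (open row1); precharges=5
Acc 9: bank0 row1 -> HIT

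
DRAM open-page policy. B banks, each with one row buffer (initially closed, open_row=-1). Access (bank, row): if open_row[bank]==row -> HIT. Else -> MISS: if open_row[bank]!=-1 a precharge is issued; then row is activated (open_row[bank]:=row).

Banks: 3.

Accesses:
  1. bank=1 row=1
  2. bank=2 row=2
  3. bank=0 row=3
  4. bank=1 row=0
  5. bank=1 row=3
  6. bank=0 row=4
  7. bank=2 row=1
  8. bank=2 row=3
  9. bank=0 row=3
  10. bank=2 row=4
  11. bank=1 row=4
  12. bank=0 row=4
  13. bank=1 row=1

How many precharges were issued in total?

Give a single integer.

Answer: 10

Derivation:
Acc 1: bank1 row1 -> MISS (open row1); precharges=0
Acc 2: bank2 row2 -> MISS (open row2); precharges=0
Acc 3: bank0 row3 -> MISS (open row3); precharges=0
Acc 4: bank1 row0 -> MISS (open row0); precharges=1
Acc 5: bank1 row3 -> MISS (open row3); precharges=2
Acc 6: bank0 row4 -> MISS (open row4); precharges=3
Acc 7: bank2 row1 -> MISS (open row1); precharges=4
Acc 8: bank2 row3 -> MISS (open row3); precharges=5
Acc 9: bank0 row3 -> MISS (open row3); precharges=6
Acc 10: bank2 row4 -> MISS (open row4); precharges=7
Acc 11: bank1 row4 -> MISS (open row4); precharges=8
Acc 12: bank0 row4 -> MISS (open row4); precharges=9
Acc 13: bank1 row1 -> MISS (open row1); precharges=10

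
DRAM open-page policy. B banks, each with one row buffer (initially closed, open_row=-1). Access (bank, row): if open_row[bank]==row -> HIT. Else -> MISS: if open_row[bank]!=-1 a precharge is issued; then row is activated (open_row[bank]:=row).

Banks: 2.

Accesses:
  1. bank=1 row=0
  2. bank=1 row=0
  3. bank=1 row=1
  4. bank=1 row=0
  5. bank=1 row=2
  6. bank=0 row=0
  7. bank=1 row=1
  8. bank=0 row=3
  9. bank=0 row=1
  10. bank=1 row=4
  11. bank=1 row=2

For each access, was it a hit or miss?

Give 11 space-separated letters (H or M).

Answer: M H M M M M M M M M M

Derivation:
Acc 1: bank1 row0 -> MISS (open row0); precharges=0
Acc 2: bank1 row0 -> HIT
Acc 3: bank1 row1 -> MISS (open row1); precharges=1
Acc 4: bank1 row0 -> MISS (open row0); precharges=2
Acc 5: bank1 row2 -> MISS (open row2); precharges=3
Acc 6: bank0 row0 -> MISS (open row0); precharges=3
Acc 7: bank1 row1 -> MISS (open row1); precharges=4
Acc 8: bank0 row3 -> MISS (open row3); precharges=5
Acc 9: bank0 row1 -> MISS (open row1); precharges=6
Acc 10: bank1 row4 -> MISS (open row4); precharges=7
Acc 11: bank1 row2 -> MISS (open row2); precharges=8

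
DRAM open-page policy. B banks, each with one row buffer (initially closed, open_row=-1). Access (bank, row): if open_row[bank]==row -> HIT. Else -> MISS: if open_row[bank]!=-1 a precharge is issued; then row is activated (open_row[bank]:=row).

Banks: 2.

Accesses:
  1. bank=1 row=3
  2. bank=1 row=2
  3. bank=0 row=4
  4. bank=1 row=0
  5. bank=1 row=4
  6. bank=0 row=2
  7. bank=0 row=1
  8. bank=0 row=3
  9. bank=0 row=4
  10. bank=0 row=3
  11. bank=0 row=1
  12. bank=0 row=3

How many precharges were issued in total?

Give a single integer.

Acc 1: bank1 row3 -> MISS (open row3); precharges=0
Acc 2: bank1 row2 -> MISS (open row2); precharges=1
Acc 3: bank0 row4 -> MISS (open row4); precharges=1
Acc 4: bank1 row0 -> MISS (open row0); precharges=2
Acc 5: bank1 row4 -> MISS (open row4); precharges=3
Acc 6: bank0 row2 -> MISS (open row2); precharges=4
Acc 7: bank0 row1 -> MISS (open row1); precharges=5
Acc 8: bank0 row3 -> MISS (open row3); precharges=6
Acc 9: bank0 row4 -> MISS (open row4); precharges=7
Acc 10: bank0 row3 -> MISS (open row3); precharges=8
Acc 11: bank0 row1 -> MISS (open row1); precharges=9
Acc 12: bank0 row3 -> MISS (open row3); precharges=10

Answer: 10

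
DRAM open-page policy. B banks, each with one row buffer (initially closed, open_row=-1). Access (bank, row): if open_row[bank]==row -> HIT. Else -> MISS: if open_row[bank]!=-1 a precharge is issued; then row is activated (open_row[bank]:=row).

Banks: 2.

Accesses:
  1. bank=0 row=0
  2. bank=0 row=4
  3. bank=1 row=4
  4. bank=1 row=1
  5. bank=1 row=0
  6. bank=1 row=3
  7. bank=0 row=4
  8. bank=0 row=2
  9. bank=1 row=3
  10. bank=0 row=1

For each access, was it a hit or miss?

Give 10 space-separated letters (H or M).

Answer: M M M M M M H M H M

Derivation:
Acc 1: bank0 row0 -> MISS (open row0); precharges=0
Acc 2: bank0 row4 -> MISS (open row4); precharges=1
Acc 3: bank1 row4 -> MISS (open row4); precharges=1
Acc 4: bank1 row1 -> MISS (open row1); precharges=2
Acc 5: bank1 row0 -> MISS (open row0); precharges=3
Acc 6: bank1 row3 -> MISS (open row3); precharges=4
Acc 7: bank0 row4 -> HIT
Acc 8: bank0 row2 -> MISS (open row2); precharges=5
Acc 9: bank1 row3 -> HIT
Acc 10: bank0 row1 -> MISS (open row1); precharges=6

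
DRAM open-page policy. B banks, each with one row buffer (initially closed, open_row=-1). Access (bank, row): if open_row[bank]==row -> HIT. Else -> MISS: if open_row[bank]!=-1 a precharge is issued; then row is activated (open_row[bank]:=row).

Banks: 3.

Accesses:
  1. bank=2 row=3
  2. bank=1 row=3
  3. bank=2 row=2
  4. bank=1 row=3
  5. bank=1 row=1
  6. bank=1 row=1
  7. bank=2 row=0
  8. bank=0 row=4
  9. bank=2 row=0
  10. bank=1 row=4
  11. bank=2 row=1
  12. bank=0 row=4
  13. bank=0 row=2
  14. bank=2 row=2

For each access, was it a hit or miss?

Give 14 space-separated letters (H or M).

Acc 1: bank2 row3 -> MISS (open row3); precharges=0
Acc 2: bank1 row3 -> MISS (open row3); precharges=0
Acc 3: bank2 row2 -> MISS (open row2); precharges=1
Acc 4: bank1 row3 -> HIT
Acc 5: bank1 row1 -> MISS (open row1); precharges=2
Acc 6: bank1 row1 -> HIT
Acc 7: bank2 row0 -> MISS (open row0); precharges=3
Acc 8: bank0 row4 -> MISS (open row4); precharges=3
Acc 9: bank2 row0 -> HIT
Acc 10: bank1 row4 -> MISS (open row4); precharges=4
Acc 11: bank2 row1 -> MISS (open row1); precharges=5
Acc 12: bank0 row4 -> HIT
Acc 13: bank0 row2 -> MISS (open row2); precharges=6
Acc 14: bank2 row2 -> MISS (open row2); precharges=7

Answer: M M M H M H M M H M M H M M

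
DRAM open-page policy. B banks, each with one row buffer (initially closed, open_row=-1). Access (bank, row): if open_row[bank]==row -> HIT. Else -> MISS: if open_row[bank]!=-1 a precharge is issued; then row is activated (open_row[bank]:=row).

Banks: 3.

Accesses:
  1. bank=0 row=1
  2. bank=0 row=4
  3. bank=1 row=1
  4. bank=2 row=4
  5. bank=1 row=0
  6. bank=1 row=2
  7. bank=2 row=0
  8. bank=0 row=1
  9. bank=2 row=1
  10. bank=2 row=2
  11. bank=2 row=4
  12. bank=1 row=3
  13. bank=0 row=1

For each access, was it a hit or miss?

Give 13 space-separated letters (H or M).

Answer: M M M M M M M M M M M M H

Derivation:
Acc 1: bank0 row1 -> MISS (open row1); precharges=0
Acc 2: bank0 row4 -> MISS (open row4); precharges=1
Acc 3: bank1 row1 -> MISS (open row1); precharges=1
Acc 4: bank2 row4 -> MISS (open row4); precharges=1
Acc 5: bank1 row0 -> MISS (open row0); precharges=2
Acc 6: bank1 row2 -> MISS (open row2); precharges=3
Acc 7: bank2 row0 -> MISS (open row0); precharges=4
Acc 8: bank0 row1 -> MISS (open row1); precharges=5
Acc 9: bank2 row1 -> MISS (open row1); precharges=6
Acc 10: bank2 row2 -> MISS (open row2); precharges=7
Acc 11: bank2 row4 -> MISS (open row4); precharges=8
Acc 12: bank1 row3 -> MISS (open row3); precharges=9
Acc 13: bank0 row1 -> HIT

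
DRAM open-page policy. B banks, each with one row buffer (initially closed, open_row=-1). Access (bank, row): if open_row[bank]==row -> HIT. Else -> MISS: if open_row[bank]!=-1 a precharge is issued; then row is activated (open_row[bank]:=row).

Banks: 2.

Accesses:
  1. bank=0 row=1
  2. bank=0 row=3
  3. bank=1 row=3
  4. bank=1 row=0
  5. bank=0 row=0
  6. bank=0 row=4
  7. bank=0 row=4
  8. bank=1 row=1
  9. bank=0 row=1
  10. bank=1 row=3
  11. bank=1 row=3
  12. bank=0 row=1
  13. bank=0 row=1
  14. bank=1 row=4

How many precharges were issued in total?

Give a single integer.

Acc 1: bank0 row1 -> MISS (open row1); precharges=0
Acc 2: bank0 row3 -> MISS (open row3); precharges=1
Acc 3: bank1 row3 -> MISS (open row3); precharges=1
Acc 4: bank1 row0 -> MISS (open row0); precharges=2
Acc 5: bank0 row0 -> MISS (open row0); precharges=3
Acc 6: bank0 row4 -> MISS (open row4); precharges=4
Acc 7: bank0 row4 -> HIT
Acc 8: bank1 row1 -> MISS (open row1); precharges=5
Acc 9: bank0 row1 -> MISS (open row1); precharges=6
Acc 10: bank1 row3 -> MISS (open row3); precharges=7
Acc 11: bank1 row3 -> HIT
Acc 12: bank0 row1 -> HIT
Acc 13: bank0 row1 -> HIT
Acc 14: bank1 row4 -> MISS (open row4); precharges=8

Answer: 8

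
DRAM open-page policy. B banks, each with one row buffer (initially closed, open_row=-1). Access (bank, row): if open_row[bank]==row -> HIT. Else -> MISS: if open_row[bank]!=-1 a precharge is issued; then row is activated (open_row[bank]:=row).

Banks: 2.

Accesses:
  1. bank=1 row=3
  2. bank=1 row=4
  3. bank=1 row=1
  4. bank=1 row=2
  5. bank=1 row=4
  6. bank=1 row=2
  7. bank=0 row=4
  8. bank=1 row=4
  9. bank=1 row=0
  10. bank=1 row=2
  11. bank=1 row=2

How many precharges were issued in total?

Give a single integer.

Answer: 8

Derivation:
Acc 1: bank1 row3 -> MISS (open row3); precharges=0
Acc 2: bank1 row4 -> MISS (open row4); precharges=1
Acc 3: bank1 row1 -> MISS (open row1); precharges=2
Acc 4: bank1 row2 -> MISS (open row2); precharges=3
Acc 5: bank1 row4 -> MISS (open row4); precharges=4
Acc 6: bank1 row2 -> MISS (open row2); precharges=5
Acc 7: bank0 row4 -> MISS (open row4); precharges=5
Acc 8: bank1 row4 -> MISS (open row4); precharges=6
Acc 9: bank1 row0 -> MISS (open row0); precharges=7
Acc 10: bank1 row2 -> MISS (open row2); precharges=8
Acc 11: bank1 row2 -> HIT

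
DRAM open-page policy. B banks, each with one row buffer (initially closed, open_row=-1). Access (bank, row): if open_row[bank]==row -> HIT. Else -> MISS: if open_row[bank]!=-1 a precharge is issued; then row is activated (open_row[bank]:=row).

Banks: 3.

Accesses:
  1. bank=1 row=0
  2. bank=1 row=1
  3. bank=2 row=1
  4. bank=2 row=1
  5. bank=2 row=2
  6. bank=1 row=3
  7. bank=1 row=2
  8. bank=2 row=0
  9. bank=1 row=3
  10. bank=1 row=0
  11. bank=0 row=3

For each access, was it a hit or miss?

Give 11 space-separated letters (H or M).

Answer: M M M H M M M M M M M

Derivation:
Acc 1: bank1 row0 -> MISS (open row0); precharges=0
Acc 2: bank1 row1 -> MISS (open row1); precharges=1
Acc 3: bank2 row1 -> MISS (open row1); precharges=1
Acc 4: bank2 row1 -> HIT
Acc 5: bank2 row2 -> MISS (open row2); precharges=2
Acc 6: bank1 row3 -> MISS (open row3); precharges=3
Acc 7: bank1 row2 -> MISS (open row2); precharges=4
Acc 8: bank2 row0 -> MISS (open row0); precharges=5
Acc 9: bank1 row3 -> MISS (open row3); precharges=6
Acc 10: bank1 row0 -> MISS (open row0); precharges=7
Acc 11: bank0 row3 -> MISS (open row3); precharges=7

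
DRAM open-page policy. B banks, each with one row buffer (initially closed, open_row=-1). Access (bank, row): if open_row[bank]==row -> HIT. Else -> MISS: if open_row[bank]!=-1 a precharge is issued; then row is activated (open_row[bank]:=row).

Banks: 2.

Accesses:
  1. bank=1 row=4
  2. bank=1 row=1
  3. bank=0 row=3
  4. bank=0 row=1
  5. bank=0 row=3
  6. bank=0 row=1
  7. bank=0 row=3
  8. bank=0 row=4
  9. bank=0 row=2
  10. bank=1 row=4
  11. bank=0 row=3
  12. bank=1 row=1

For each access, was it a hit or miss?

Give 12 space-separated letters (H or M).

Answer: M M M M M M M M M M M M

Derivation:
Acc 1: bank1 row4 -> MISS (open row4); precharges=0
Acc 2: bank1 row1 -> MISS (open row1); precharges=1
Acc 3: bank0 row3 -> MISS (open row3); precharges=1
Acc 4: bank0 row1 -> MISS (open row1); precharges=2
Acc 5: bank0 row3 -> MISS (open row3); precharges=3
Acc 6: bank0 row1 -> MISS (open row1); precharges=4
Acc 7: bank0 row3 -> MISS (open row3); precharges=5
Acc 8: bank0 row4 -> MISS (open row4); precharges=6
Acc 9: bank0 row2 -> MISS (open row2); precharges=7
Acc 10: bank1 row4 -> MISS (open row4); precharges=8
Acc 11: bank0 row3 -> MISS (open row3); precharges=9
Acc 12: bank1 row1 -> MISS (open row1); precharges=10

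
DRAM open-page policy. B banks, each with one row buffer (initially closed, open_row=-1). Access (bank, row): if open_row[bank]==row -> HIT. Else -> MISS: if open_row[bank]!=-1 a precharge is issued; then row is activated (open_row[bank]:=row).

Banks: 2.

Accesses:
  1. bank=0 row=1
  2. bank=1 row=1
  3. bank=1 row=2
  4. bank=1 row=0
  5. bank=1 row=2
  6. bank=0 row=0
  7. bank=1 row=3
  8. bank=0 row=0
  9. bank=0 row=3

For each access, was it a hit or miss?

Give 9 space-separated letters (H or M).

Acc 1: bank0 row1 -> MISS (open row1); precharges=0
Acc 2: bank1 row1 -> MISS (open row1); precharges=0
Acc 3: bank1 row2 -> MISS (open row2); precharges=1
Acc 4: bank1 row0 -> MISS (open row0); precharges=2
Acc 5: bank1 row2 -> MISS (open row2); precharges=3
Acc 6: bank0 row0 -> MISS (open row0); precharges=4
Acc 7: bank1 row3 -> MISS (open row3); precharges=5
Acc 8: bank0 row0 -> HIT
Acc 9: bank0 row3 -> MISS (open row3); precharges=6

Answer: M M M M M M M H M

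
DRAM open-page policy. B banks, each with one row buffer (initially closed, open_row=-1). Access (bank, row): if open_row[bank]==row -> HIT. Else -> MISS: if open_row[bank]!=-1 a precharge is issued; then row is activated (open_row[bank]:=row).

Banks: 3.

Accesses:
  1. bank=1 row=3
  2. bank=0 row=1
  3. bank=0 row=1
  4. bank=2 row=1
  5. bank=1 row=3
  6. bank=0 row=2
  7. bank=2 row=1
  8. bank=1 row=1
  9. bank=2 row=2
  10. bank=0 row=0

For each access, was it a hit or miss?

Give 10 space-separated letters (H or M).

Acc 1: bank1 row3 -> MISS (open row3); precharges=0
Acc 2: bank0 row1 -> MISS (open row1); precharges=0
Acc 3: bank0 row1 -> HIT
Acc 4: bank2 row1 -> MISS (open row1); precharges=0
Acc 5: bank1 row3 -> HIT
Acc 6: bank0 row2 -> MISS (open row2); precharges=1
Acc 7: bank2 row1 -> HIT
Acc 8: bank1 row1 -> MISS (open row1); precharges=2
Acc 9: bank2 row2 -> MISS (open row2); precharges=3
Acc 10: bank0 row0 -> MISS (open row0); precharges=4

Answer: M M H M H M H M M M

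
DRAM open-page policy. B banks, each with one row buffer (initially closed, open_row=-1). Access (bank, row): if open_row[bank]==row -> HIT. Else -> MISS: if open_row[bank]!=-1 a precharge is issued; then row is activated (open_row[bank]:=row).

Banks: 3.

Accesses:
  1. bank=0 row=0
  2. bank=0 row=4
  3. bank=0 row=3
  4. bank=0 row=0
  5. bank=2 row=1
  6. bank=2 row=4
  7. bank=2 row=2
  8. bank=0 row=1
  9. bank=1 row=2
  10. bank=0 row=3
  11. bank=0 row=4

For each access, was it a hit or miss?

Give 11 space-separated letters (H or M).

Answer: M M M M M M M M M M M

Derivation:
Acc 1: bank0 row0 -> MISS (open row0); precharges=0
Acc 2: bank0 row4 -> MISS (open row4); precharges=1
Acc 3: bank0 row3 -> MISS (open row3); precharges=2
Acc 4: bank0 row0 -> MISS (open row0); precharges=3
Acc 5: bank2 row1 -> MISS (open row1); precharges=3
Acc 6: bank2 row4 -> MISS (open row4); precharges=4
Acc 7: bank2 row2 -> MISS (open row2); precharges=5
Acc 8: bank0 row1 -> MISS (open row1); precharges=6
Acc 9: bank1 row2 -> MISS (open row2); precharges=6
Acc 10: bank0 row3 -> MISS (open row3); precharges=7
Acc 11: bank0 row4 -> MISS (open row4); precharges=8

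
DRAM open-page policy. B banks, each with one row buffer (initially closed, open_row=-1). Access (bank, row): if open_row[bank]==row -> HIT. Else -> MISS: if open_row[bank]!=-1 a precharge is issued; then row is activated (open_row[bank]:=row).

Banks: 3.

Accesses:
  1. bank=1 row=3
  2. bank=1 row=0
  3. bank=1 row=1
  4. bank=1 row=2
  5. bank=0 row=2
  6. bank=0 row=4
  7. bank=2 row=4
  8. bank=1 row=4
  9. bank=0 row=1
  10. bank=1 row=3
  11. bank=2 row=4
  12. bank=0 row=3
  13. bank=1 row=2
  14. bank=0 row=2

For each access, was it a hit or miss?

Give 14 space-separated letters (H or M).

Acc 1: bank1 row3 -> MISS (open row3); precharges=0
Acc 2: bank1 row0 -> MISS (open row0); precharges=1
Acc 3: bank1 row1 -> MISS (open row1); precharges=2
Acc 4: bank1 row2 -> MISS (open row2); precharges=3
Acc 5: bank0 row2 -> MISS (open row2); precharges=3
Acc 6: bank0 row4 -> MISS (open row4); precharges=4
Acc 7: bank2 row4 -> MISS (open row4); precharges=4
Acc 8: bank1 row4 -> MISS (open row4); precharges=5
Acc 9: bank0 row1 -> MISS (open row1); precharges=6
Acc 10: bank1 row3 -> MISS (open row3); precharges=7
Acc 11: bank2 row4 -> HIT
Acc 12: bank0 row3 -> MISS (open row3); precharges=8
Acc 13: bank1 row2 -> MISS (open row2); precharges=9
Acc 14: bank0 row2 -> MISS (open row2); precharges=10

Answer: M M M M M M M M M M H M M M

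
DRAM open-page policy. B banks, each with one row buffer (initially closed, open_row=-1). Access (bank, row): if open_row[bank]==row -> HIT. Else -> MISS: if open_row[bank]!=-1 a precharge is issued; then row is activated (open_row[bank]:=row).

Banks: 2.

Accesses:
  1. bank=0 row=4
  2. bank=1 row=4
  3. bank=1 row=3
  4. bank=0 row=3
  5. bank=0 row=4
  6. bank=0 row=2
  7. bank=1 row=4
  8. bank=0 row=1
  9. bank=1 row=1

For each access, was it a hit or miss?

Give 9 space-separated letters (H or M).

Answer: M M M M M M M M M

Derivation:
Acc 1: bank0 row4 -> MISS (open row4); precharges=0
Acc 2: bank1 row4 -> MISS (open row4); precharges=0
Acc 3: bank1 row3 -> MISS (open row3); precharges=1
Acc 4: bank0 row3 -> MISS (open row3); precharges=2
Acc 5: bank0 row4 -> MISS (open row4); precharges=3
Acc 6: bank0 row2 -> MISS (open row2); precharges=4
Acc 7: bank1 row4 -> MISS (open row4); precharges=5
Acc 8: bank0 row1 -> MISS (open row1); precharges=6
Acc 9: bank1 row1 -> MISS (open row1); precharges=7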